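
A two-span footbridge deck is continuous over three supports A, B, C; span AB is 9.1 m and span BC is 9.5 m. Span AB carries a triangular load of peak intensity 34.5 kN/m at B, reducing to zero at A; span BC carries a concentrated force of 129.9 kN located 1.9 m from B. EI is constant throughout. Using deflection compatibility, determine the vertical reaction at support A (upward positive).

Insert a hinge at B; M_B is the redundant, and each span becomes simply supported.
Discontinuity in slope at B on the released structure — sum the simple-span end rotations:
  span AB: triangular load, peak 34.5: w₀L³/(45EI) = 577.7/EI
  span BC: point load 129.9 at a = 1.9: Pab(L + b)/(6LEI) = 562.7/EI
  relative rotation θ_0 = (577.7 + 562.7)/EI = 1140/EI
A unit hogging moment at B produces rotation L₁/(3EI) + L₂/(3EI) = 6.2/EI.
Compatibility: M_B·(L₁+L₂)/(3EI) = θ_0, giving M_B = 183.9 kN·m (hogging).
Span AB, ΣM about A with M_B applied at B: R_B^{AB}·9.1 = 952.3 + 183.9, so R_B^{AB} = 124.9 kN and R_A = 157 − 124.9 = 32.11 kN.

R_A = 32.11 kN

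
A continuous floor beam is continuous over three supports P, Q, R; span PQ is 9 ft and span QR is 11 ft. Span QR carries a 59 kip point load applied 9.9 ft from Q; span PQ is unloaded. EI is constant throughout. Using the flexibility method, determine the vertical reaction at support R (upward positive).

R_R = 51.49 kip

Insert a hinge at Q; M_Q is the redundant, and each span becomes simply supported.
Discontinuity in slope at Q on the released structure — sum the simple-span end rotations:
  span QR: point load 59 at a = 9.9: Pab(L + b)/(6LEI) = 117.8/EI
  relative rotation θ_0 = (0 + 117.8)/EI = 117.8/EI
A unit hogging moment at Q produces rotation L₁/(3EI) + L₂/(3EI) = 6.667/EI.
Slope continuity at Q: θ_0 = M_Q·6.667/EI, so M_Q = 117.8/6.667 = 17.67 kip·ft (hogging).
Span QR, ΣM about R: R_Q^{QR}·11 = 64.9 + 17.67, so R_Q^{QR} = 7.506 kip and R_R = 59 − 7.506 = 51.49 kip.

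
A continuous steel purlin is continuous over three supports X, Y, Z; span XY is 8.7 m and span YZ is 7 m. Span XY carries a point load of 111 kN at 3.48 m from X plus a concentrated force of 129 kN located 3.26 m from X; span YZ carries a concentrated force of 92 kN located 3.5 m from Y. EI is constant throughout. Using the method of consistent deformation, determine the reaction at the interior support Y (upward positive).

Release continuity at Y by inserting a hinge; the redundant is the internal moment M_Y. The primary structure is two simply-supported spans XY and YZ.
Rotations at Y on the released spans (each span's end-slope, ×1/EI):
  span XY: point load 111 at a = 3.48: Pab(L + a)/(6LEI) = 470.5/EI
  span XY: point load 129 at a = 3.26: Pab(L + a)/(6LEI) = 524.2/EI
  span YZ: point load 92 at a = 3.5: Pab(L + b)/(6LEI) = 281.8/EI
  relative rotation θ_0 = (994.7 + 281.8)/EI = 1276/EI
A unit hogging moment at Y produces rotation L₁/(3EI) + L₂/(3EI) = 5.233/EI.
Slope continuity at Y: θ_0 = M_Y·5.233/EI, so M_Y = 1276/5.233 = 243.9 kN·m (hogging).
Span XY, ΣM about X with M_Y applied at Y: R_Y^{XY}·8.7 = 806.8 + 243.9, so R_Y^{XY} = 120.8 kN and R_X = 240 − 120.8 = 119.2 kN.
Span YZ, ΣM about Z: R_Y^{YZ}·7 = 322 + 243.9, so R_Y^{YZ} = 80.84 kN and R_Z = 92 − 80.84 = 11.16 kN.
R_Y = 120.8 + 80.84 = 201.6 kN.

R_Y = 201.6 kN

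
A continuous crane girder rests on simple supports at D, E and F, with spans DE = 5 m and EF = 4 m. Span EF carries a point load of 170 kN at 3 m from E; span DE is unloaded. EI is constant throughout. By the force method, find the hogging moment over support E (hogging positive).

M_E = 35.42 kN·m

Insert a hinge at E; M_E is the redundant, and each span becomes simply supported.
Rotations at E on the released spans (each span's end-slope, ×1/EI):
  span EF: point load 170 at a = 3: Pab(L + b)/(6LEI) = 106.2/EI
  relative rotation θ_0 = (0 + 106.2)/EI = 106.2/EI
A unit hogging moment at E produces rotation L₁/(3EI) + L₂/(3EI) = 3/EI.
Compatibility: M_E·(L₁+L₂)/(3EI) = θ_0, giving M_E = 35.42 kN·m (hogging).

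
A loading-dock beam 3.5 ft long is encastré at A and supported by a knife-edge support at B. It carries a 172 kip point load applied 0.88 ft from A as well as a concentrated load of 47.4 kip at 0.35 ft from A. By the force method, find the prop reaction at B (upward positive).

R_B = 15.63 kip

Release the roller at B. Primary structure: cantilever fixed at A.
Primary-structure tip deflection at B by superposition:
  point load 172 at a = 0.88: Pa²(3L − a)/(6EI) = 213.6/EI
  point load 47.4 at a = 0.35: Pa²(3L − a)/(6EI) = 9.823/EI
  δ_0 = 223.4/EI
Tip deflection under a unit load at B: L³/(3EI) = 14.29/EI.
The prop prevents deflection at B: R_B = δ_0/δ_{BB} = 223.4/14.29 = 15.63 kip.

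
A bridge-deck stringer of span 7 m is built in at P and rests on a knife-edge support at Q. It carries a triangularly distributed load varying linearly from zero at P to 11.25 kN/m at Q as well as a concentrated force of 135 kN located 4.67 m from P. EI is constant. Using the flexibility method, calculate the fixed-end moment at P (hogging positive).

M_P = 172 kN·m

Release the roller at Q. Primary structure: cantilever fixed at P.
Free-end deflection of the primary structure under the applied loading (downward +):
  triangular load, peak 11.25 at the free end: 11w₀L⁴/(120EI) = 2476/EI
  point load 135 at a = 4.67: Pa²(3L − a)/(6EI) = 8013/EI
  δ_0 = 10489/EI
Flexibility coefficient — unit upward force at Q: δ_{QQ} = L³/(3EI) = 114.3/EI.
Compatibility at Q: δ_0 − R_Q·δ_{QQ} = 0, so R_Q = 10489/114.3 = 91.74 kN.
Moment equilibrium about P: M_P = Σ(load moments about P) − R_Q·L = 814.2 − 91.74×7 = 172 kN·m.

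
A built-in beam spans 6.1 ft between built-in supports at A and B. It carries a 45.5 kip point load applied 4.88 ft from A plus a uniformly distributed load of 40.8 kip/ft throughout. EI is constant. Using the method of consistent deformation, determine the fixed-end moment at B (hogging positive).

Release both end moments; the primary structure is a simply-supported span AB with redundants M_A and M_B.
End rotations of the released simple span under the applied load (×1/EI):
  at A: point load 45.5 at a = 4.88: Pab(L + b)/(6LEI) = 54.18/EI
  at B: point load 45.5 at a = 4.88: Pab(L + a)/(6LEI) = 81.27/EI
  at A: UDL 40.8: wL³/(24EI) = 385.9/EI
  at B: UDL 40.8: wL³/(24EI) = 385.9/EI
  θ_A0 = 440/EI,  θ_B0 = 467.1/EI
Flexibility coefficients: a unit moment at one end gives L/(3EI) there and L/(6EI) at the far end, so f₁₁ = f₂₂ = 2.033/EI and f₁₂ = f₂₁ = 1.017/EI.
Compatibility — zero rotation at each built-in end:
  2.033 M_A + 1.017 M_B = 440
  1.017 M_A + 2.033 M_B = 467.1
Solving the pair gives M_A = 135.4 kip·ft and M_B = 162 kip·ft (hogging).

M_B = 162 kip·ft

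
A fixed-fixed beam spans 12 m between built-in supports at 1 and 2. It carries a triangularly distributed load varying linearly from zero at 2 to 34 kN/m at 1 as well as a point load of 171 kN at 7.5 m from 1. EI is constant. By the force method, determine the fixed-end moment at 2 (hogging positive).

M_2 = 463.8 kN·m

Release both end moments; the primary structure is a simply-supported span 12 with redundants M_1 and M_2.
Simple-span end rotations at 1 and 2 under the given loads:
  at 1: triangular load, peak 34: w₀L³/(45EI) = 1306/EI
  at 2: triangular load, peak 34: 7w₀L³/(360EI) = 1142/EI
  at 1: point load 171 at a = 7.5: Pab(L + b)/(6LEI) = 1323/EI
  at 2: point load 171 at a = 7.5: Pab(L + a)/(6LEI) = 1563/EI
  θ_10 = 2628/EI,  θ_20 = 2705/EI
Flexibility coefficients: a unit moment at one end gives L/(3EI) there and L/(6EI) at the far end, so f₁₁ = f₂₂ = 4/EI and f₁₂ = f₂₁ = 2/EI.
Compatibility — zero rotation at each built-in end:
  4 M_1 + 2 M_2 = 2628
  2 M_1 + 4 M_2 = 2705
Solving the pair gives M_1 = 425.2 kN·m and M_2 = 463.8 kN·m (hogging).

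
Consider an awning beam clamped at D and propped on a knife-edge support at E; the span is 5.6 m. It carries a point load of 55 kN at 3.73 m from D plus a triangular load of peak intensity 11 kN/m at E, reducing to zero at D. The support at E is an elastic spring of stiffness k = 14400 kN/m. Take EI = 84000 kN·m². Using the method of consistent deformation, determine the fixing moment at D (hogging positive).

Take the reaction at E as the redundant and release it; the primary structure is a cantilever fixed at D.
Deflection at E on the released cantilever, summing each load's contribution:
  point load 55 at a = 3.73: Pa²(3L − a)/(6EI) = 1667/EI
  triangular load, peak 11 at the free end: 11w₀L⁴/(120EI) = 991.6/EI
  δ_0 = 2659/EI
Tip deflection under a unit load at E: L³/(3EI) = 58.54/EI.
With EI = 84000 kN·m²: δ_0 = 0.031649 m and δ_{EE} = 0.000697 m/kN.
Compatibility — the spring shortens by R_E/k under the reaction it provides: δ_0 − R_E·δ_{EE} = R_E/k. With 1/k = 0.000069 m/kN, R_E = δ_0 / (δ_{EE} + 1/k) = 0.031649 / (0.000697 + 0.000069) = 41.3 kN.
Moment equilibrium about D: M_D = Σ(load moments about D) − R_E·L = 320.1 − 41.3×5.6 = 88.86 kN·m.

M_D = 88.86 kN·m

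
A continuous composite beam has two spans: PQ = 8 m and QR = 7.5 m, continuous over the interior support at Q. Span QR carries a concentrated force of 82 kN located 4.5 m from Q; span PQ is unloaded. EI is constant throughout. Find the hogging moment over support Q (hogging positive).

Take M_Q as the redundant. Released structure: two simple spans PQ and QR with a hinge at Q.
Rotations at Q on the released spans (each span's end-slope, ×1/EI):
  span QR: point load 82 at a = 4.5: Pab(L + b)/(6LEI) = 258.3/EI
  relative rotation θ_0 = (0 + 258.3)/EI = 258.3/EI
A unit hogging moment at Q produces rotation L₁/(3EI) + L₂/(3EI) = 5.167/EI.
Slope continuity at Q: θ_0 = M_Q·5.167/EI, so M_Q = 258.3/5.167 = 49.99 kN·m (hogging).

M_Q = 49.99 kN·m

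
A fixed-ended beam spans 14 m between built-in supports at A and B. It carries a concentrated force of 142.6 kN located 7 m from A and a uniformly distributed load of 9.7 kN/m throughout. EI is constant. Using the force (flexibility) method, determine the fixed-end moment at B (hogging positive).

M_B = 408 kN·m

Take the two fixed-end moments M_A, M_B as redundants; the released structure is the simple span AB.
Simple-span end rotations at A and B under the given loads:
  at A: point load 142.6 at a = 7: Pab(L + b)/(6LEI) = 1747/EI
  at B: point load 142.6 at a = 7: Pab(L + a)/(6LEI) = 1747/EI
  at A: UDL 9.7: wL³/(24EI) = 1109/EI
  at B: UDL 9.7: wL³/(24EI) = 1109/EI
  θ_A0 = 2856/EI,  θ_B0 = 2856/EI
Flexibility coefficients: a unit moment at one end gives L/(3EI) there and L/(6EI) at the far end, so f₁₁ = f₂₂ = 4.667/EI and f₁₂ = f₂₁ = 2.333/EI.
Compatibility — zero rotation at each built-in end:
  4.667 M_A + 2.333 M_B = 2856
  2.333 M_A + 4.667 M_B = 2856
Solving the pair gives M_A = 408 kN·m and M_B = 408 kN·m (hogging).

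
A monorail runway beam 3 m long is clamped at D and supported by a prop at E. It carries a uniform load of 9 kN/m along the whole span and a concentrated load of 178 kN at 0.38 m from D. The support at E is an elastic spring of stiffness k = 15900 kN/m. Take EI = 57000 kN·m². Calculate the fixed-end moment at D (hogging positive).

M_D = 77.61 kN·m

Take the reaction at E as the redundant and release it; the primary structure is a cantilever fixed at D.
Free-end deflection of the primary structure under the applied loading (downward +):
  UDL 9: wL⁴/(8EI) = 91.12/EI
  point load 178 at a = 0.38: Pa²(3L − a)/(6EI) = 36.93/EI
  δ_0 = 128.1/EI
Tip deflection under a unit load at E: L³/(3EI) = 9/EI.
With EI = 57000 kN·m²: δ_0 = 0.002247 m and δ_{EE} = 0.000158 m/kN.
Compatibility — the spring shortens by R_E/k under the reaction it provides: δ_0 − R_E·δ_{EE} = R_E/k. With 1/k = 0.000063 m/kN, R_E = δ_0 / (δ_{EE} + 1/k) = 0.002247 / (0.000158 + 0.000063) = 10.18 kN.
Moment equilibrium about D: M_D = Σ(load moments about D) − R_E·L = 108.1 − 10.18×3 = 77.61 kN·m.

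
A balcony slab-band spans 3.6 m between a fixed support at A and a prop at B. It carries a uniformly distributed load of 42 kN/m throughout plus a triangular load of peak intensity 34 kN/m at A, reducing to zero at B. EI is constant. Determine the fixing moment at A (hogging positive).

Choose R_B as the redundant. The primary structure is the cantilever fixed at A.
Deflection at B on the released cantilever, summing each load's contribution:
  UDL 42: wL⁴/(8EI) = 881.8/EI
  triangular load, peak 34 at the fixed end: w₀L⁴/(30EI) = 190.4/EI
  δ_0 = 1072/EI
Tip deflection under a unit load at B: L³/(3EI) = 15.55/EI.
Compatibility at B: δ_0 − R_B·δ_{BB} = 0, so R_B = 1072/15.55 = 68.94 kN.
Moment equilibrium about A: M_A = Σ(load moments about A) − R_B·L = 345.6 − 68.94×3.6 = 97.42 kN·m.

M_A = 97.42 kN·m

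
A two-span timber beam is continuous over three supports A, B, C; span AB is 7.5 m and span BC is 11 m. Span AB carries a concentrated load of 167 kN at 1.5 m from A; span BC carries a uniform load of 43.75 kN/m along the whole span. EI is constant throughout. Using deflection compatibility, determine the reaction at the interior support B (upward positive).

Release continuity at B by inserting a hinge; the redundant is the internal moment M_B. The primary structure is two simply-supported spans AB and BC.
Discontinuity in slope at B on the released structure — sum the simple-span end rotations:
  span AB: point load 167 at a = 1.5: Pab(L + a)/(6LEI) = 300.6/EI
  span BC: UDL 43.75: wL³/(24EI) = 2426/EI
  relative rotation θ_0 = (300.6 + 2426)/EI = 2727/EI
A unit hogging moment at B produces rotation L₁/(3EI) + L₂/(3EI) = 6.167/EI.
Compatibility: M_B·(L₁+L₂)/(3EI) = θ_0, giving M_B = 442.2 kN·m (hogging).
Span AB, ΣM about A with M_B applied at B: R_B^{AB}·7.5 = 250.5 + 442.2, so R_B^{AB} = 92.36 kN and R_A = 167 − 92.36 = 74.64 kN.
Span BC, ΣM about C: R_B^{BC}·11 = 2647 + 442.2, so R_B^{BC} = 280.8 kN and R_C = 481.2 − 280.8 = 200.4 kN.
R_B = 92.36 + 280.8 = 373.2 kN.

R_B = 373.2 kN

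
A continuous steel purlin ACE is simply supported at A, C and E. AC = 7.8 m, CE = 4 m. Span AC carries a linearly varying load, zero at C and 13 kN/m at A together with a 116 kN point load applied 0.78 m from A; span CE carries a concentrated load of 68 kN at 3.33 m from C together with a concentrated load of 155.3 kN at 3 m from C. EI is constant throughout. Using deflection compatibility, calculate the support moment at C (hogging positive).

Release continuity at C by inserting a hinge; the redundant is the internal moment M_C. The primary structure is two simply-supported spans AC and CE.
End slopes at the hinge C, treating each span as simply supported:
  span AC: triangular load, peak 13: 7w₀L³/(360EI) = 120/EI
  span AC: point load 116 at a = 0.78: Pab(L + a)/(6LEI) = 116.4/EI
  span CE: point load 68 at a = 3.33: Pab(L + b)/(6LEI) = 29.52/EI
  span CE: point load 155.3 at a = 3: Pab(L + b)/(6LEI) = 97.06/EI
  relative rotation θ_0 = (236.4 + 126.6)/EI = 363/EI
A unit hogging moment at C produces rotation L₁/(3EI) + L₂/(3EI) = 3.933/EI.
Compatibility: M_C·(L₁+L₂)/(3EI) = θ_0, giving M_C = 92.28 kN·m (hogging).

M_C = 92.28 kN·m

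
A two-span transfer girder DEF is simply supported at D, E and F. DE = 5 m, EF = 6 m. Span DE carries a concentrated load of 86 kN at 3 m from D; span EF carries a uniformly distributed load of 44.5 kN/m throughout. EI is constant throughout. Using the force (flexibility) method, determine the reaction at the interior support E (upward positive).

R_E = 238.9 kN

Release continuity at E by inserting a hinge; the redundant is the internal moment M_E. The primary structure is two simply-supported spans DE and EF.
Discontinuity in slope at E on the released structure — sum the simple-span end rotations:
  span DE: point load 86 at a = 3: Pab(L + a)/(6LEI) = 137.6/EI
  span EF: UDL 44.5: wL³/(24EI) = 400.5/EI
  relative rotation θ_0 = (137.6 + 400.5)/EI = 538.1/EI
A unit hogging moment at E produces rotation L₁/(3EI) + L₂/(3EI) = 3.667/EI.
Compatibility: M_E·(L₁+L₂)/(3EI) = θ_0, giving M_E = 146.8 kN·m (hogging).
Span DE, ΣM about D with M_E applied at E: R_E^{DE}·5 = 258 + 146.8, so R_E^{DE} = 80.95 kN and R_D = 86 − 80.95 = 5.049 kN.
Span EF, ΣM about F: R_E^{EF}·6 = 801 + 146.8, so R_E^{EF} = 158 kN and R_F = 267 − 158 = 109 kN.
R_E = 80.95 + 158 = 238.9 kN.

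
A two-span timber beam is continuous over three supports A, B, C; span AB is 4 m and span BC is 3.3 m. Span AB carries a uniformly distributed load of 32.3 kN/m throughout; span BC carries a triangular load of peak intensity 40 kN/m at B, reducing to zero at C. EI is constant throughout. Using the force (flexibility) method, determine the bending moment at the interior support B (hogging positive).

M_B = 48.52 kN·m

Take M_B as the redundant. Released structure: two simple spans AB and BC with a hinge at B.
End slopes at the hinge B, treating each span as simply supported:
  span AB: UDL 32.3: wL³/(24EI) = 86.13/EI
  span BC: triangular load, peak 40: w₀L³/(45EI) = 31.94/EI
  relative rotation θ_0 = (86.13 + 31.94)/EI = 118.1/EI
A unit hogging moment at B produces rotation L₁/(3EI) + L₂/(3EI) = 2.433/EI.
Compatibility: M_B·(L₁+L₂)/(3EI) = θ_0, giving M_B = 48.52 kN·m (hogging).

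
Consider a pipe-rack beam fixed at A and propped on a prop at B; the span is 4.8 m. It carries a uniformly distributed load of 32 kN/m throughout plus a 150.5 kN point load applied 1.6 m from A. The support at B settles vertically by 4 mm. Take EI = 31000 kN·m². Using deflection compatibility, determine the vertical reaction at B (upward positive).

R_B = 76.53 kN

Release the roller at B. Primary structure: cantilever fixed at A.
Primary-structure tip deflection at B by superposition:
  UDL 32: wL⁴/(8EI) = 2123/EI
  point load 150.5 at a = 1.6: Pa²(3L − a)/(6EI) = 821.9/EI
  δ_0 = 2945/EI
Flexibility coefficient — unit upward force at B: δ_{BB} = L³/(3EI) = 36.86/EI.
With EI = 31000 kN·m²: δ_0 = 0.09501 m and δ_{BB} = 0.001189 m/kN.
Compatibility — the beam at B must follow the support down by 0.004 m: δ_0 − R_B·δ_{BB} = 0.004, so R_B = (0.09501 − 0.004)/0.001189 = 76.53 kN.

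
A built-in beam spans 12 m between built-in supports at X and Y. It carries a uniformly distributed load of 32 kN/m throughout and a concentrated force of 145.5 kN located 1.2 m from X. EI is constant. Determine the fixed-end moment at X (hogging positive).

Take the two fixed-end moments M_X, M_Y as redundants; the released structure is the simple span XY.
End rotations of the released simple span under the applied load (×1/EI):
  at X: UDL 32: wL³/(24EI) = 2304/EI
  at Y: UDL 32: wL³/(24EI) = 2304/EI
  at X: point load 145.5 at a = 1.2: Pab(L + b)/(6LEI) = 597.1/EI
  at Y: point load 145.5 at a = 1.2: Pab(L + a)/(6LEI) = 345.7/EI
  θ_X0 = 2901/EI,  θ_Y0 = 2650/EI
Flexibility coefficients: a unit moment at one end gives L/(3EI) there and L/(6EI) at the far end, so f₁₁ = f₂₂ = 4/EI and f₁₂ = f₂₁ = 2/EI.
Compatibility — zero rotation at each built-in end:
  4 M_X + 2 M_Y = 2901
  2 M_X + 4 M_Y = 2650
Solving the pair gives M_X = 525.4 kN·m and M_Y = 399.7 kN·m (hogging).

M_X = 525.4 kN·m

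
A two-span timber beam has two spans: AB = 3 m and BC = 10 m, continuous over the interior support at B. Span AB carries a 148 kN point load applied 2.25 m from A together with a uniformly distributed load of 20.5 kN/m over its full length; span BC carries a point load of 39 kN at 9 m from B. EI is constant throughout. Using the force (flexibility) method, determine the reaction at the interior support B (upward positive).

Take M_B as the redundant. Released structure: two simple spans AB and BC with a hinge at B.
Discontinuity in slope at B on the released structure — sum the simple-span end rotations:
  span AB: point load 148 at a = 2.25: Pab(L + a)/(6LEI) = 72.84/EI
  span AB: UDL 20.5: wL³/(24EI) = 23.06/EI
  span BC: point load 39 at a = 9: Pab(L + b)/(6LEI) = 64.35/EI
  relative rotation θ_0 = (95.91 + 64.35)/EI = 160.3/EI
A unit hogging moment at B produces rotation L₁/(3EI) + L₂/(3EI) = 4.333/EI.
Compatibility: M_B·(L₁+L₂)/(3EI) = θ_0, giving M_B = 36.98 kN·m (hogging).
Span AB, ΣM about A with M_B applied at B: R_B^{AB}·3 = 425.2 + 36.98, so R_B^{AB} = 154.1 kN and R_A = 209.5 − 154.1 = 55.42 kN.
Span BC, ΣM about C: R_B^{BC}·10 = 39 + 36.98, so R_B^{BC} = 7.598 kN and R_C = 39 − 7.598 = 31.4 kN.
R_B = 154.1 + 7.598 = 161.7 kN.

R_B = 161.7 kN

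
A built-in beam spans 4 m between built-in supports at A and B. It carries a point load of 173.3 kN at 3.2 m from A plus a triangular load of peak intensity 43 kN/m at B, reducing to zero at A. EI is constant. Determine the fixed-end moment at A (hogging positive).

M_A = 45.12 kN·m

Release both end moments; the primary structure is a simply-supported span AB with redundants M_A and M_B.
Simple-span end rotations at A and B under the given loads:
  at A: point load 173.3 at a = 3.2: Pab(L + b)/(6LEI) = 88.73/EI
  at B: point load 173.3 at a = 3.2: Pab(L + a)/(6LEI) = 133.1/EI
  at A: triangular load, peak 43: 7w₀L³/(360EI) = 53.51/EI
  at B: triangular load, peak 43: w₀L³/(45EI) = 61.16/EI
  θ_A0 = 142.2/EI,  θ_B0 = 194.2/EI
Flexibility coefficients: a unit moment at one end gives L/(3EI) there and L/(6EI) at the far end, so f₁₁ = f₂₂ = 1.333/EI and f₁₂ = f₂₁ = 0.6667/EI.
Compatibility — zero rotation at each built-in end:
  1.333 M_A + 0.6667 M_B = 142.2
  0.6667 M_A + 1.333 M_B = 194.2
Solving the pair gives M_A = 45.12 kN·m and M_B = 123.1 kN·m (hogging).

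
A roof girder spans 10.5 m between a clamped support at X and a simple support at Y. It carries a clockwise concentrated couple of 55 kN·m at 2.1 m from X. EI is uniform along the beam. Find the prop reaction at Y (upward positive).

R_Y = 2.829 kN

Choose R_Y as the redundant. The primary structure is the cantilever fixed at X.
Deflection at Y on the released cantilever, summing each load's contribution:
  clockwise couple 55 at a = 2.1: M₀a(2L − a)/(2EI) = 1091/EI
Tip deflection under a unit load at Y: L³/(3EI) = 385.9/EI.
The prop prevents deflection at Y: R_Y = δ_0/δ_{YY} = 1091/385.9 = 2.829 kN.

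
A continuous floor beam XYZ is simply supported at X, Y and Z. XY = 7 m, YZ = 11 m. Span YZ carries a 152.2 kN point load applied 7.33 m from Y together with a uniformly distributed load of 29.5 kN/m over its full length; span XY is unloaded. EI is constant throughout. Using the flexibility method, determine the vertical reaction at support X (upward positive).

Insert a hinge at Y; M_Y is the redundant, and each span becomes simply supported.
Rotations at Y on the released spans (each span's end-slope, ×1/EI):
  span YZ: point load 152.2 at a = 7.33: Pab(L + b)/(6LEI) = 910.1/EI
  span YZ: UDL 29.5: wL³/(24EI) = 1636/EI
  relative rotation θ_0 = (0 + 2546)/EI = 2546/EI
A unit hogging moment at Y produces rotation L₁/(3EI) + L₂/(3EI) = 6/EI.
Compatibility: M_Y·(L₁+L₂)/(3EI) = θ_0, giving M_Y = 424.3 kN·m (hogging).
Span XY, ΣM about X with M_Y applied at Y: R_Y^{XY}·7 = 0 + 424.3, so R_Y^{XY} = 60.62 kN and R_X = 0 − 60.62 = -60.62 kN.

R_X = -60.62 kN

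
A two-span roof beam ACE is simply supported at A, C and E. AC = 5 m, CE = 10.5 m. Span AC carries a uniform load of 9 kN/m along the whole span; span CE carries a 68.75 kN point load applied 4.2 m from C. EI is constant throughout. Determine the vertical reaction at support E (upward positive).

R_E = 17.69 kN

Take M_C as the redundant. Released structure: two simple spans AC and CE with a hinge at C.
Rotations at C on the released spans (each span's end-slope, ×1/EI):
  span AC: UDL 9: wL³/(24EI) = 46.88/EI
  span CE: point load 68.75 at a = 4.2: Pab(L + b)/(6LEI) = 485.1/EI
  relative rotation θ_0 = (46.88 + 485.1)/EI = 532/EI
A unit hogging moment at C produces rotation L₁/(3EI) + L₂/(3EI) = 5.167/EI.
Slope continuity at C: θ_0 = M_C·5.167/EI, so M_C = 532/5.167 = 103 kN·m (hogging).
Span CE, ΣM about E: R_C^{CE}·10.5 = 433.1 + 103, so R_C^{CE} = 51.06 kN and R_E = 68.75 − 51.06 = 17.69 kN.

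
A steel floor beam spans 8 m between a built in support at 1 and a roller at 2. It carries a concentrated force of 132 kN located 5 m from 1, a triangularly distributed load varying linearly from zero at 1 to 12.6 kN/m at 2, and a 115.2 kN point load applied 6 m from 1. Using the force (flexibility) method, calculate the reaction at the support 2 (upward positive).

Remove the prop at 2; the released (primary) structure is a cantilever built in at 1.
Free-end deflection of the primary structure under the applied loading (downward +):
  point load 132 at a = 5: Pa²(3L − a)/(6EI) = 10450/EI
  triangular load, peak 12.6 at the free end: 11w₀L⁴/(120EI) = 4731/EI
  point load 115.2 at a = 6: Pa²(3L − a)/(6EI) = 12442/EI
  δ_0 = 27622/EI
Flexibility coefficient — unit upward force at 2: δ_{22} = L³/(3EI) = 170.7/EI.
Compatibility at 2: δ_0 − R_2·δ_{22} = 0, so R_2 = 27622/170.7 = 161.9 kN.

R_2 = 161.9 kN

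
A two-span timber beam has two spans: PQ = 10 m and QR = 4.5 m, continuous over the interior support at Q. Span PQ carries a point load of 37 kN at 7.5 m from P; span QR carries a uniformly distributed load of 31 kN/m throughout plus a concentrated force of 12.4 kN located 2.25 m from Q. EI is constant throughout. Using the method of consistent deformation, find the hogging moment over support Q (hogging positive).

Take M_Q as the redundant. Released structure: two simple spans PQ and QR with a hinge at Q.
Discontinuity in slope at Q on the released structure — sum the simple-span end rotations:
  span PQ: point load 37 at a = 7.5: Pab(L + a)/(6LEI) = 202.3/EI
  span QR: UDL 31: wL³/(24EI) = 117.7/EI
  span QR: point load 12.4 at a = 2.25: Pab(L + b)/(6LEI) = 15.69/EI
  relative rotation θ_0 = (202.3 + 133.4)/EI = 335.7/EI
A unit hogging moment at Q produces rotation L₁/(3EI) + L₂/(3EI) = 4.833/EI.
Slope continuity at Q: θ_0 = M_Q·4.833/EI, so M_Q = 335.7/4.833 = 69.46 kN·m (hogging).

M_Q = 69.46 kN·m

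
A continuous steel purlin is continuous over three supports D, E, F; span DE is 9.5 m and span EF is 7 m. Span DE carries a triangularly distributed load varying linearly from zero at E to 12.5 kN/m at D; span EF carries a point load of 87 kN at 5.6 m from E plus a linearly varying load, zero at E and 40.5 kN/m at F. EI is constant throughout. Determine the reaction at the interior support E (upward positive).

R_E = 112.2 kN

Release continuity at E by inserting a hinge; the redundant is the internal moment M_E. The primary structure is two simply-supported spans DE and EF.
Rotations at E on the released spans (each span's end-slope, ×1/EI):
  span DE: triangular load, peak 12.5: 7w₀L³/(360EI) = 208.4/EI
  span EF: point load 87 at a = 5.6: Pab(L + b)/(6LEI) = 136.4/EI
  span EF: triangular load, peak 40.5: 7w₀L³/(360EI) = 270.1/EI
  relative rotation θ_0 = (208.4 + 406.5)/EI = 614.9/EI
A unit hogging moment at E produces rotation L₁/(3EI) + L₂/(3EI) = 5.5/EI.
Compatibility: M_E·(L₁+L₂)/(3EI) = θ_0, giving M_E = 111.8 kN·m (hogging).
Span DE, ΣM about D with M_E applied at E: R_E^{DE}·9.5 = 188 + 111.8, so R_E^{DE} = 31.56 kN and R_D = 59.38 − 31.56 = 27.81 kN.
Span EF, ΣM about F: R_E^{EF}·7 = 452.6 + 111.8, so R_E^{EF} = 80.62 kN and R_F = 228.8 − 80.62 = 148.1 kN.
R_E = 31.56 + 80.62 = 112.2 kN.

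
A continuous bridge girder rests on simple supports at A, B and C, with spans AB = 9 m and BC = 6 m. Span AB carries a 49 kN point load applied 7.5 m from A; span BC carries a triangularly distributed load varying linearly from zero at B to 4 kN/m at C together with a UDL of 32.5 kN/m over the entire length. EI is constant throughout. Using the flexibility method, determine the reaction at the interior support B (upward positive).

Take M_B as the redundant. Released structure: two simple spans AB and BC with a hinge at B.
Discontinuity in slope at B on the released structure — sum the simple-span end rotations:
  span AB: point load 49 at a = 7.5: Pab(L + a)/(6LEI) = 168.4/EI
  span BC: triangular load, peak 4: 7w₀L³/(360EI) = 16.8/EI
  span BC: UDL 32.5: wL³/(24EI) = 292.5/EI
  relative rotation θ_0 = (168.4 + 309.3)/EI = 477.7/EI
A unit hogging moment at B produces rotation L₁/(3EI) + L₂/(3EI) = 5/EI.
Slope continuity at B: θ_0 = M_B·5/EI, so M_B = 477.7/5 = 95.55 kN·m (hogging).
Span AB, ΣM about A with M_B applied at B: R_B^{AB}·9 = 367.5 + 95.55, so R_B^{AB} = 51.45 kN and R_A = 49 − 51.45 = -2.45 kN.
Span BC, ΣM about C: R_B^{BC}·6 = 609 + 95.55, so R_B^{BC} = 117.4 kN and R_C = 207 − 117.4 = 89.58 kN.
R_B = 51.45 + 117.4 = 168.9 kN.

R_B = 168.9 kN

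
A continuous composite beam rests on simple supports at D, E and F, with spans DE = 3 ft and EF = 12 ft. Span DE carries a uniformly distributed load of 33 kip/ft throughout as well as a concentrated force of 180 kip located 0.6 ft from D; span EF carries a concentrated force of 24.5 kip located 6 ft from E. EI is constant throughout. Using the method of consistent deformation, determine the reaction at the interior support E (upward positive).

Take M_E as the redundant. Released structure: two simple spans DE and EF with a hinge at E.
Discontinuity in slope at E on the released structure — sum the simple-span end rotations:
  span DE: UDL 33: wL³/(24EI) = 37.12/EI
  span DE: point load 180 at a = 0.6: Pab(L + a)/(6LEI) = 51.84/EI
  span EF: point load 24.5 at a = 6: Pab(L + b)/(6LEI) = 220.5/EI
  relative rotation θ_0 = (88.97 + 220.5)/EI = 309.5/EI
A unit hogging moment at E produces rotation L₁/(3EI) + L₂/(3EI) = 5/EI.
Slope continuity at E: θ_0 = M_E·5/EI, so M_E = 309.5/5 = 61.89 kip·ft (hogging).
Span DE, ΣM about D with M_E applied at E: R_E^{DE}·3 = 256.5 + 61.89, so R_E^{DE} = 106.1 kip and R_D = 279 − 106.1 = 172.9 kip.
Span EF, ΣM about F: R_E^{EF}·12 = 147 + 61.89, so R_E^{EF} = 17.41 kip and R_F = 24.5 − 17.41 = 7.092 kip.
R_E = 106.1 + 17.41 = 123.5 kip.

R_E = 123.5 kip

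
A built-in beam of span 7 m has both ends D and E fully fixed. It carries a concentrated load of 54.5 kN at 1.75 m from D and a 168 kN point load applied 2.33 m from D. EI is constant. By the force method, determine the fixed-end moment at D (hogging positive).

Release both end moments; the primary structure is a simply-supported span DE with redundants M_D and M_E.
On the primary (simply-supported) span, the end slopes from the loading are:
  at D: point load 54.5 at a = 1.75: Pab(L + b)/(6LEI) = 146/EI
  at E: point load 54.5 at a = 1.75: Pab(L + a)/(6LEI) = 104.3/EI
  at D: point load 168 at a = 2.33: Pab(L + b)/(6LEI) = 507.9/EI
  at E: point load 168 at a = 2.33: Pab(L + a)/(6LEI) = 406.1/EI
  θ_D0 = 654/EI,  θ_E0 = 510.4/EI
Flexibility coefficients: a unit moment at one end gives L/(3EI) there and L/(6EI) at the far end, so f₁₁ = f₂₂ = 2.333/EI and f₁₂ = f₂₁ = 1.167/EI.
Compatibility — zero rotation at each built-in end:
  2.333 M_D + 1.167 M_E = 654
  1.167 M_D + 2.333 M_E = 510.4
Solving the pair gives M_D = 227.9 kN·m and M_E = 104.8 kN·m (hogging).

M_D = 227.9 kN·m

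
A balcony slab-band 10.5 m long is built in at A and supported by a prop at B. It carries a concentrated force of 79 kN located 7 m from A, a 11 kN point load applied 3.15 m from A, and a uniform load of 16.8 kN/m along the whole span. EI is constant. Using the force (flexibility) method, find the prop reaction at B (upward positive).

Take the reaction at B as the redundant and release it; the primary structure is a cantilever fixed at A.
Primary-structure tip deflection at B by superposition:
  point load 79 at a = 7: Pa²(3L − a)/(6EI) = 15807/EI
  point load 11 at a = 3.15: Pa²(3L − a)/(6EI) = 515.7/EI
  UDL 16.8: wL⁴/(8EI) = 25526/EI
  δ_0 = 41848/EI
Flexibility coefficient — unit upward force at B: δ_{BB} = L³/(3EI) = 385.9/EI.
Compatibility at B: δ_0 − R_B·δ_{BB} = 0, so R_B = 41848/385.9 = 108.4 kN.

R_B = 108.4 kN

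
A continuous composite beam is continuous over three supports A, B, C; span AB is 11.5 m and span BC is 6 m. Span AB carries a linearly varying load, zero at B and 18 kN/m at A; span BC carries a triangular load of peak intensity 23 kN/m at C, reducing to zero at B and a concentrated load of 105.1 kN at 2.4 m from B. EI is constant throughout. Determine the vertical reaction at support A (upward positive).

R_A = 56.02 kN

Take M_B as the redundant. Released structure: two simple spans AB and BC with a hinge at B.
End slopes at the hinge B, treating each span as simply supported:
  span AB: triangular load, peak 18: 7w₀L³/(360EI) = 532.3/EI
  span BC: triangular load, peak 23: 7w₀L³/(360EI) = 96.6/EI
  span BC: point load 105.1 at a = 2.4: Pab(L + b)/(6LEI) = 242.2/EI
  relative rotation θ_0 = (532.3 + 338.8)/EI = 871.1/EI
A unit hogging moment at B produces rotation L₁/(3EI) + L₂/(3EI) = 5.833/EI.
Slope continuity at B: θ_0 = M_B·5.833/EI, so M_B = 871.1/5.833 = 149.3 kN·m (hogging).
Span AB, ΣM about A with M_B applied at B: R_B^{AB}·11.5 = 396.8 + 149.3, so R_B^{AB} = 47.48 kN and R_A = 103.5 − 47.48 = 56.02 kN.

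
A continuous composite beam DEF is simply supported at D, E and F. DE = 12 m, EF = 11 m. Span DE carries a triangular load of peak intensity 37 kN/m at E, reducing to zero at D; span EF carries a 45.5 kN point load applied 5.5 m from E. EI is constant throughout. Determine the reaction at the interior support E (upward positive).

Release continuity at E by inserting a hinge; the redundant is the internal moment M_E. The primary structure is two simply-supported spans DE and EF.
Discontinuity in slope at E on the released structure — sum the simple-span end rotations:
  span DE: triangular load, peak 37: w₀L³/(45EI) = 1421/EI
  span EF: point load 45.5 at a = 5.5: Pab(L + b)/(6LEI) = 344.1/EI
  relative rotation θ_0 = (1421 + 344.1)/EI = 1765/EI
A unit hogging moment at E produces rotation L₁/(3EI) + L₂/(3EI) = 7.667/EI.
Compatibility: M_E·(L₁+L₂)/(3EI) = θ_0, giving M_E = 230.2 kN·m (hogging).
Span DE, ΣM about D with M_E applied at E: R_E^{DE}·12 = 1776 + 230.2, so R_E^{DE} = 167.2 kN and R_D = 222 − 167.2 = 54.82 kN.
Span EF, ΣM about F: R_E^{EF}·11 = 250.2 + 230.2, so R_E^{EF} = 43.68 kN and R_F = 45.5 − 43.68 = 1.822 kN.
R_E = 167.2 + 43.68 = 210.9 kN.

R_E = 210.9 kN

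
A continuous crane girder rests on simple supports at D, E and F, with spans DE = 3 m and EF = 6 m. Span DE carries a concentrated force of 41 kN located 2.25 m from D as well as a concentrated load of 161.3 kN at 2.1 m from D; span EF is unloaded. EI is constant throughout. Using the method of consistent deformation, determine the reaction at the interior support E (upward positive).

Release continuity at E by inserting a hinge; the redundant is the internal moment M_E. The primary structure is two simply-supported spans DE and EF.
End slopes at the hinge E, treating each span as simply supported:
  span DE: point load 41 at a = 2.25: Pab(L + a)/(6LEI) = 20.18/EI
  span DE: point load 161.3 at a = 2.1: Pab(L + a)/(6LEI) = 86.38/EI
  relative rotation θ_0 = (106.6 + 0)/EI = 106.6/EI
A unit hogging moment at E produces rotation L₁/(3EI) + L₂/(3EI) = 3/EI.
Slope continuity at E: θ_0 = M_E·3/EI, so M_E = 106.6/3 = 35.52 kN·m (hogging).
Span DE, ΣM about D with M_E applied at E: R_E^{DE}·3 = 431 + 35.52, so R_E^{DE} = 155.5 kN and R_D = 202.3 − 155.5 = 46.8 kN.
Span EF, ΣM about F: R_E^{EF}·6 = 0 + 35.52, so R_E^{EF} = 5.92 kN and R_F = 0 − 5.92 = -5.92 kN.
R_E = 155.5 + 5.92 = 161.4 kN.

R_E = 161.4 kN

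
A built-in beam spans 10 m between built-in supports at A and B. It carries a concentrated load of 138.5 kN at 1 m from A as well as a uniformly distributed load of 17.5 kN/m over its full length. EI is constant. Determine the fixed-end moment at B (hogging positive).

Release both end moments; the primary structure is a simply-supported span AB with redundants M_A and M_B.
End rotations of the released simple span under the applied load (×1/EI):
  at A: point load 138.5 at a = 1: Pab(L + b)/(6LEI) = 394.7/EI
  at B: point load 138.5 at a = 1: Pab(L + a)/(6LEI) = 228.5/EI
  at A: UDL 17.5: wL³/(24EI) = 729.2/EI
  at B: UDL 17.5: wL³/(24EI) = 729.2/EI
  θ_A0 = 1124/EI,  θ_B0 = 957.7/EI
Flexibility coefficients: a unit moment at one end gives L/(3EI) there and L/(6EI) at the far end, so f₁₁ = f₂₂ = 3.333/EI and f₁₂ = f₂₁ = 1.667/EI.
Compatibility — zero rotation at each built-in end:
  3.333 M_A + 1.667 M_B = 1124
  1.667 M_A + 3.333 M_B = 957.7
Solving the pair gives M_A = 258 kN·m and M_B = 158.3 kN·m (hogging).

M_B = 158.3 kN·m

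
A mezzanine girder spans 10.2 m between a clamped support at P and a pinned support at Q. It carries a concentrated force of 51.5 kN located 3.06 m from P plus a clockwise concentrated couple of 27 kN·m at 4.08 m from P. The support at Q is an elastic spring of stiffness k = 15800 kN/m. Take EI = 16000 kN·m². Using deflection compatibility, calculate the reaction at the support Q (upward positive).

Take the reaction at Q as the redundant and release it; the primary structure is a cantilever fixed at P.
Primary-structure tip deflection at Q by superposition:
  point load 51.5 at a = 3.06: Pa²(3L − a)/(6EI) = 2213/EI
  clockwise couple 27 at a = 4.08: M₀a(2L − a)/(2EI) = 898.9/EI
  δ_0 = 3112/EI
Tip deflection under a unit load at Q: L³/(3EI) = 353.7/EI.
With EI = 16000 kN·m²: δ_0 = 0.19452 m and δ_{QQ} = 0.022108 m/kN.
Compatibility — the spring shortens by R_Q/k under the reaction it provides: δ_0 − R_Q·δ_{QQ} = R_Q/k. With 1/k = 0.000063 m/kN, R_Q = δ_0 / (δ_{QQ} + 1/k) = 0.19452 / (0.022108 + 0.000063) = 8.773 kN.

R_Q = 8.773 kN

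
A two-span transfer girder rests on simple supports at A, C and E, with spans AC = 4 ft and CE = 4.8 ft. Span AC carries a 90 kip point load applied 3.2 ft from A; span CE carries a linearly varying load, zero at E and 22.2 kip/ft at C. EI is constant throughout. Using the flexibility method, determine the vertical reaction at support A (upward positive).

R_A = 7.459 kip

Take M_C as the redundant. Released structure: two simple spans AC and CE with a hinge at C.
Rotations at C on the released spans (each span's end-slope, ×1/EI):
  span AC: point load 90 at a = 3.2: Pab(L + a)/(6LEI) = 69.12/EI
  span CE: triangular load, peak 22.2: w₀L³/(45EI) = 54.56/EI
  relative rotation θ_0 = (69.12 + 54.56)/EI = 123.7/EI
A unit hogging moment at C produces rotation L₁/(3EI) + L₂/(3EI) = 2.933/EI.
Slope continuity at C: θ_0 = M_C·2.933/EI, so M_C = 123.7/2.933 = 42.16 kip·ft (hogging).
Span AC, ΣM about A with M_C applied at C: R_C^{AC}·4 = 288 + 42.16, so R_C^{AC} = 82.54 kip and R_A = 90 − 82.54 = 7.459 kip.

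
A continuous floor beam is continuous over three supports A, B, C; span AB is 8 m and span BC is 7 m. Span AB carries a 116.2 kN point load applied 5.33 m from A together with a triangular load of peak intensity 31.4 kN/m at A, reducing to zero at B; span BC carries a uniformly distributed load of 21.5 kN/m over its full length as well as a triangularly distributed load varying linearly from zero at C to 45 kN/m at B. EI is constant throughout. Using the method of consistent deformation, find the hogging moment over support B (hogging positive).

Take M_B as the redundant. Released structure: two simple spans AB and BC with a hinge at B.
Discontinuity in slope at B on the released structure — sum the simple-span end rotations:
  span AB: point load 116.2 at a = 5.33: Pab(L + a)/(6LEI) = 459.2/EI
  span AB: triangular load, peak 31.4: 7w₀L³/(360EI) = 312.6/EI
  span BC: UDL 21.5: wL³/(24EI) = 307.3/EI
  span BC: triangular load, peak 45: w₀L³/(45EI) = 343/EI
  relative rotation θ_0 = (771.8 + 650.3)/EI = 1422/EI
A unit hogging moment at B produces rotation L₁/(3EI) + L₂/(3EI) = 5/EI.
Compatibility: M_B·(L₁+L₂)/(3EI) = θ_0, giving M_B = 284.4 kN·m (hogging).

M_B = 284.4 kN·m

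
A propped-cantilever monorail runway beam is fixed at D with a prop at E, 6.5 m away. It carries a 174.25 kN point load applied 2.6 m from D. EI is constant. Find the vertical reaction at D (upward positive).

Take the reaction at E as the redundant and release it; the primary structure is a cantilever fixed at D.
Deflection at E on the released cantilever, summing each load's contribution:
  point load 174.25 at a = 2.6: Pa²(3L − a)/(6EI) = 3318/EI
Tip deflection under a unit load at E: L³/(3EI) = 91.54/EI.
Compatibility at E: δ_0 − R_E·δ_{EE} = 0, so R_E = 3318/91.54 = 36.24 kN.
Vertical equilibrium: R_D = ΣP − R_E = 174.2 − 36.24 = 138 kN.

R_D = 138 kN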